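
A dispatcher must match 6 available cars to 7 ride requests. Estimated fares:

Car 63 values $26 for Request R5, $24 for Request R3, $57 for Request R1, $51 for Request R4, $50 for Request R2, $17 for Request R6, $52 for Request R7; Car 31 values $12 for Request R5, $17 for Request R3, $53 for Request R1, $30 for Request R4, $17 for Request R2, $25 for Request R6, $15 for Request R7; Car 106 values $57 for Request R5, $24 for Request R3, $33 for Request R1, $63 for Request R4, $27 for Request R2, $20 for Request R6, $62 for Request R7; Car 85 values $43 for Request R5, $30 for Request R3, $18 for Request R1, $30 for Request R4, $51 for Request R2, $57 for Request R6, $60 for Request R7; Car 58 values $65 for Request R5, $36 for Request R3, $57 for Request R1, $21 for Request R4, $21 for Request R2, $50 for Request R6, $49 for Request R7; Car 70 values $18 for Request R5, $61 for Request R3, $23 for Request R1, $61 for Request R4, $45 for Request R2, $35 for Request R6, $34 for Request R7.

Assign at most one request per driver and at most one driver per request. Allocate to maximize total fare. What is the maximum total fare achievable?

This is the linear assignment problem.
Optimal: Car 63→Request R2 ($50), Car 31→Request R1 ($53), Car 106→Request R4 ($63), Car 85→Request R7 ($60), Car 58→Request R5 ($65), Car 70→Request R3 ($61) — total 50+53+63+60+65+61 = $352.
Column-greedy (each request in turn goes to its best remaining driver) gives $322, worse by 30.
No other one-to-one assignment exceeds $352.

Maximum total: $352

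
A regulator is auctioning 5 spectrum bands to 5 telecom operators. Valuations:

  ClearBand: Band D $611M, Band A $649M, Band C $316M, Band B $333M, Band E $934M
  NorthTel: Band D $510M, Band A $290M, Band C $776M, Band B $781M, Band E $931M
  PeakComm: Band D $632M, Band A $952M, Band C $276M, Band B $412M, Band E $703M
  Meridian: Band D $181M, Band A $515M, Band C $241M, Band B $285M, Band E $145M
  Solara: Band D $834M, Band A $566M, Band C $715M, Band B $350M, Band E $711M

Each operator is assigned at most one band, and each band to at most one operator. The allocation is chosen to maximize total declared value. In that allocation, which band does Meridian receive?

Optimal: ClearBand→Band E ($934M), NorthTel→Band C ($776M), PeakComm→Band A ($952M), Meridian→Band B ($285M), Solara→Band D ($834M) — total 934+776+952+285+834 = $3781M.
Max-entry greedy (repeatedly take the single best remaining cell) gives $3742M, worse by 39.
Checked against all permutations: $3781M is optimal.
Meridian's own top band is Band A ($515M), but forcing Meridian→Band A and reassigning the rest optimally gives only $3577M — worse by 204.

Meridian receives Band B.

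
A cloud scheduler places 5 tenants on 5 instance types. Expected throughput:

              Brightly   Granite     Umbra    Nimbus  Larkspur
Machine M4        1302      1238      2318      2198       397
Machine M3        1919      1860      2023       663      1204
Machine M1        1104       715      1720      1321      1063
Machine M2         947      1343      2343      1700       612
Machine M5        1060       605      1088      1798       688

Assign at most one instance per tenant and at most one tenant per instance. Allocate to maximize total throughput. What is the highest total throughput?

This is the linear assignment problem.
Optimal: Brightly→Machine M5 (1060 ops/s), Granite→Machine M3 (1860 ops/s), Umbra→Machine M2 (2343 ops/s), Nimbus→Machine M4 (2198 ops/s), Larkspur→Machine M1 (1063 ops/s) — total 1060+1860+2343+2198+1063 = 8524 ops/s.
Column-greedy (each instance in turn goes to its best remaining tenant) gives 7589 ops/s, worse by 935.
Checked against all permutations: 8524 ops/s is optimal.

Maximum total: 8524 ops/s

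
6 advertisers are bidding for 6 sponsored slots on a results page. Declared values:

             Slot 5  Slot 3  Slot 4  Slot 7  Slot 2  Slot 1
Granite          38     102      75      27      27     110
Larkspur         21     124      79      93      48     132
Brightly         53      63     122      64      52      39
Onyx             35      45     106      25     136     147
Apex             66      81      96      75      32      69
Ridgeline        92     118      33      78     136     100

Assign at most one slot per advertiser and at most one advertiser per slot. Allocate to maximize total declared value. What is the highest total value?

This is the linear assignment problem.
Optimal: Granite→Slot 3 ($102), Larkspur→Slot 7 ($93), Brightly→Slot 4 ($122), Onyx→Slot 1 ($147), Apex→Slot 5 ($66), Ridgeline→Slot 2 ($136) — total 102+93+122+147+66+136 = $666.
Max-entry greedy (repeatedly take the single best remaining cell) gives $642, worse by 24.
Next-best assignment: Granite→Slot 3, Larkspur→Slot 1, Brightly→Slot 4, Onyx→Slot 2, Apex→Slot 7, Ridgeline→Slot 5 = $659.

Max total: $666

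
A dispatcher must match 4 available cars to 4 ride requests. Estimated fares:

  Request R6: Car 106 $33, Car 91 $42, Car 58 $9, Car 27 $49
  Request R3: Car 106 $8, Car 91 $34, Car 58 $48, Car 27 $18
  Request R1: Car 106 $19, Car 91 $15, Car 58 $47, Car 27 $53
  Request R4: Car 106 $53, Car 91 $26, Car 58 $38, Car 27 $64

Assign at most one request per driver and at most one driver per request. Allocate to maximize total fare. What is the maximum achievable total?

Optimal: Car 106→Request R4 ($53), Car 91→Request R6 ($42), Car 58→Request R3 ($48), Car 27→Request R1 ($53) — total 53+42+48+53 = $196.
Column-greedy (each request in turn goes to its best remaining driver) gives $142, worse by 54.
Every other assignment is strictly worse.

Max total: $196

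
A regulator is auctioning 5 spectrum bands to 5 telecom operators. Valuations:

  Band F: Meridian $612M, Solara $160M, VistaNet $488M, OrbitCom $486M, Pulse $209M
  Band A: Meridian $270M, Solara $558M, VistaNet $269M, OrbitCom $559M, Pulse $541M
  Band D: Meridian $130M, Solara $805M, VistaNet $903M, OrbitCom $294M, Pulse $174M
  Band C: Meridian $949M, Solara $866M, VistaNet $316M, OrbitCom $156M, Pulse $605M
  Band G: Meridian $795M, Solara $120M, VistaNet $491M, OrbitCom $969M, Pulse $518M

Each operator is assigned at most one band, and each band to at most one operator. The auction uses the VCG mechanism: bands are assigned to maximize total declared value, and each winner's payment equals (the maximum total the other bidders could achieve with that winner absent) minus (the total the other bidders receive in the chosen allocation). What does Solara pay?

Efficient allocation: Meridian→Band F ($612M), Solara→Band C ($866M), VistaNet→Band D ($903M), OrbitCom→Band G ($969M), Pulse→Band A ($541M); total welfare W = $3891M.
Solara receives Band C at value $866M, so the others get W − 866 = $3025M.
Without Solara: best allocation of the remaining 4 bidders over all 5 bands is Meridian→Band C ($949M), VistaNet→Band D ($903M), OrbitCom→Band G ($969M), Pulse→Band A ($541M), total $3362M.
VCG payment = (others' best without Solara) − (others' welfare with Solara) = 3362 − 3025 = $337M.

Solara pays $337M.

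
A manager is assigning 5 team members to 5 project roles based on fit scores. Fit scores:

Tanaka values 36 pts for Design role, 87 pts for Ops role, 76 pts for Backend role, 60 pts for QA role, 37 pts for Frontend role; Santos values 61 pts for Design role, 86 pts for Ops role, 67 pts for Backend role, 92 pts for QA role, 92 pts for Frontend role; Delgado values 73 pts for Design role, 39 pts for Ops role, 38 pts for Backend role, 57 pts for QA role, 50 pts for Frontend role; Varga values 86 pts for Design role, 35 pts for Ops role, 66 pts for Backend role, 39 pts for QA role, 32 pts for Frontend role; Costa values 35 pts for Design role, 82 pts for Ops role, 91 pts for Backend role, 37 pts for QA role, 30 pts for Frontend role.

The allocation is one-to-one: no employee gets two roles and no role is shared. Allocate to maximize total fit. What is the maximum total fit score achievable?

Max total: 413 pts

Optimal: Tanaka→Ops role (87 pts), Santos→Frontend role (92 pts), Delgado→QA role (57 pts), Varga→Design role (86 pts), Costa→Backend role (91 pts) — total 87+92+57+86+91 = 413 pts.
Column-greedy (each role in turn goes to its best remaining employee) gives 406 pts, worse by 7.
Next-best assignment: Tanaka→Ops role, Santos→QA role, Delgado→Frontend role, Varga→Design role, Costa→Backend role = 406 pts.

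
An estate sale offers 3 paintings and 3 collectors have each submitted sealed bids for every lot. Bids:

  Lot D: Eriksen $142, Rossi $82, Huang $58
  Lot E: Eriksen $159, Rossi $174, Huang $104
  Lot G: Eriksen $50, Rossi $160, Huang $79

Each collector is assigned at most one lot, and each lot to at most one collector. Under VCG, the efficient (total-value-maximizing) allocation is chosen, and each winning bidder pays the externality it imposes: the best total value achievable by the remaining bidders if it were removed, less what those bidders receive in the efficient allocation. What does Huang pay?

Efficient allocation: Eriksen→Lot D ($142), Rossi→Lot G ($160), Huang→Lot E ($104); total welfare W = $406.
Huang receives Lot E at value $104, so the others get W − 104 = $302.
Without Huang: best allocation of the remaining 2 bidders over all 3 lots is Eriksen→Lot E ($159), Rossi→Lot G ($160), total $319.
VCG payment = (others' best without Huang) − (others' welfare with Huang) = 319 − 302 = $17.

Huang pays $17.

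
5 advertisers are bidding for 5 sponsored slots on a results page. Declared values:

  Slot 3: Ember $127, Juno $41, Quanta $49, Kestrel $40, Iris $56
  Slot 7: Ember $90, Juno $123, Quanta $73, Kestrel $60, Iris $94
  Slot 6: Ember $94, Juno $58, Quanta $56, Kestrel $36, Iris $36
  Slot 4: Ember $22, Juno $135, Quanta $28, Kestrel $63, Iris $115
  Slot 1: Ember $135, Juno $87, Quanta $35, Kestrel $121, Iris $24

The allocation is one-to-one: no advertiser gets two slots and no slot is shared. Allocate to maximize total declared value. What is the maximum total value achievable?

Optimal: Ember→Slot 3 ($127), Juno→Slot 7 ($123), Quanta→Slot 6 ($56), Kestrel→Slot 1 ($121), Iris→Slot 4 ($115) — total 127+123+56+121+115 = $542.
Row-greedy (each advertiser in turn takes its best remaining slot) gives $419, worse by 123.
Next-best assignment: Ember→Slot 3, Juno→Slot 4, Quanta→Slot 6, Kestrel→Slot 1, Iris→Slot 7 = $533.
Swapping Kestrel↔Quanta (Kestrel→Slot 6 $36, Quanta→Slot 1 $35) loses 106.

Max total: $542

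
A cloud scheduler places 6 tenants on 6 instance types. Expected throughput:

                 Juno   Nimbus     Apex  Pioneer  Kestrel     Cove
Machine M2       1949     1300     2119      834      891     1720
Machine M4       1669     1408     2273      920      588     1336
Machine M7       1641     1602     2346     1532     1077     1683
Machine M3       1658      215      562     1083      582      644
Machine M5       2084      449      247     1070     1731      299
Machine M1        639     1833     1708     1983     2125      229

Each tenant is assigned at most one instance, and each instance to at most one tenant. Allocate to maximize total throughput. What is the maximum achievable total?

Optimal: Juno→Machine M3 (1658 ops/s), Nimbus→Machine M7 (1602 ops/s), Apex→Machine M4 (2273 ops/s), Pioneer→Machine M1 (1983 ops/s), Kestrel→Machine M5 (1731 ops/s), Cove→Machine M2 (1720 ops/s) — total 1658+1602+2273+1983+1731+1720 = 10967 ops/s.

Max total: 10967 ops/s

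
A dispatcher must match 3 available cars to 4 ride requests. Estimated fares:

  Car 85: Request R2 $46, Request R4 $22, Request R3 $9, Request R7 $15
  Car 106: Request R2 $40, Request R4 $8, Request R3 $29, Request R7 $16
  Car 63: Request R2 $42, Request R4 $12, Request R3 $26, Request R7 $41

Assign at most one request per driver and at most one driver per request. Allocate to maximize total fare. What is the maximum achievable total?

Maximum total: $116

Optimal: Car 85→Request R2 ($46), Car 106→Request R3 ($29), Car 63→Request R7 ($41) — total 46+29+41 = $116.
Column-greedy (each request in turn goes to its best remaining driver) gives $87, worse by 29.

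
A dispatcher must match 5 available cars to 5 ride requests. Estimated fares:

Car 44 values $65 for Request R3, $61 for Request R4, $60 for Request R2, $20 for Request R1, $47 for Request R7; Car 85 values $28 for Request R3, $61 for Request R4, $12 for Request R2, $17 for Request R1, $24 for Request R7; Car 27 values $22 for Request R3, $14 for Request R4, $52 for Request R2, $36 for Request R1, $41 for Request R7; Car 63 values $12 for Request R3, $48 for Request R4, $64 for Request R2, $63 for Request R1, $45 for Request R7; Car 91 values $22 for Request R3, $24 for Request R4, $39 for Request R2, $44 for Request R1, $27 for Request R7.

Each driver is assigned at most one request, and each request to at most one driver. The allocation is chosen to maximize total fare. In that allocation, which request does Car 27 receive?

Car 27 receives Request R7.

This is a one-to-one assignment (maximum-weight bipartite matching).
Optimal: Car 44→Request R3 ($65), Car 85→Request R4 ($61), Car 27→Request R7 ($41), Car 63→Request R2 ($64), Car 91→Request R1 ($44) — total 65+61+41+64+44 = $275.
Row-greedy (each driver in turn takes its best remaining request) gives $268, worse by 7.
Car 27's own top request is Request R2 ($52), but forcing Car 27→Request R2 and reassigning the rest optimally gives only $268 — worse by 7.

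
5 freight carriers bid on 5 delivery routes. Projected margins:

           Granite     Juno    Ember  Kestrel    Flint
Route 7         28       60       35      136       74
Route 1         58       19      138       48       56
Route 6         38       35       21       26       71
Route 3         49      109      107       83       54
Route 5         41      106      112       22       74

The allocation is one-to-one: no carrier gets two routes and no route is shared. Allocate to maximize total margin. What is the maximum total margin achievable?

Maximum total: $500k

Optimal: Granite→Route 3 ($49k), Juno→Route 5 ($106k), Ember→Route 1 ($138k), Kestrel→Route 7 ($136k), Flint→Route 6 ($71k) — total 49+106+138+136+71 = $500k.
Max-entry greedy (repeatedly take the single best remaining cell) gives $495k, worse by 5.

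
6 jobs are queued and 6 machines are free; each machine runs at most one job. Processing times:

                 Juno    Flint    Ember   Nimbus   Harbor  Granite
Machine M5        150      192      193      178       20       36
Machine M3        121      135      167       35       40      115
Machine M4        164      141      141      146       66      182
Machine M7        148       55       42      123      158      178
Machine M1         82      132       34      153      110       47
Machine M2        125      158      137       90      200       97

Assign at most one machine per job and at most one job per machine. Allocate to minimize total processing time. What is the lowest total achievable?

Optimal: Juno→Machine M2 (125 min), Flint→Machine M7 (55 min), Ember→Machine M1 (34 min), Nimbus→Machine M3 (35 min), Harbor→Machine M4 (66 min), Granite→Machine M5 (36 min) — total 125+55+34+35+66+36 = 351 min.
Column-greedy (each machine in turn goes to its cheapest remaining job) gives 410 min, worse by 59.
Swapping Harbor↔Ember (Harbor→Machine M1 110 min, Ember→Machine M4 141 min) adds 151.

Min total: 351 min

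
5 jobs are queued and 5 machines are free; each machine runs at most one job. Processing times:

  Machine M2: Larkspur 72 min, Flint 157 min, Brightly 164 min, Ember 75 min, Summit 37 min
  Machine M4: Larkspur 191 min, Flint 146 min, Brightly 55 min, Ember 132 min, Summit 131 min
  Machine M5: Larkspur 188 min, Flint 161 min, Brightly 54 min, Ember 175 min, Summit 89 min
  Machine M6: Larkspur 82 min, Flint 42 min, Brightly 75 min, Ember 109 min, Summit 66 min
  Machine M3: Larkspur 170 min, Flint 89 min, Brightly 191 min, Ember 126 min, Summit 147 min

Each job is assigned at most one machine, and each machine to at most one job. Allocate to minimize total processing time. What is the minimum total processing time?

Optimal: Larkspur→Machine M2 (72 min), Flint→Machine M6 (42 min), Brightly→Machine M4 (55 min), Ember→Machine M3 (126 min), Summit→Machine M5 (89 min) — total 72+42+55+126+89 = 384 min.
Row-greedy (each job in turn takes its cheapest remaining machine) gives 425 min, worse by 41.

Min total: 384 min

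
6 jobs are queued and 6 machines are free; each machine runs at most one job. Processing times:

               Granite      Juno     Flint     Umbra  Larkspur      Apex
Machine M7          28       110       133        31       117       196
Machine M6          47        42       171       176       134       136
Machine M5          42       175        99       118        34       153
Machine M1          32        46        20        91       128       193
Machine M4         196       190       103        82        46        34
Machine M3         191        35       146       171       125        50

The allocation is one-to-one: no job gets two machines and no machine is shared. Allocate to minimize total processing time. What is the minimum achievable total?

This is a one-to-one assignment (minimum-cost bipartite matching).
Optimal: Granite→Machine M6 (47 min), Juno→Machine M3 (35 min), Flint→Machine M1 (20 min), Umbra→Machine M7 (31 min), Larkspur→Machine M5 (34 min), Apex→Machine M4 (34 min) — total 47+35+20+31+34+34 = 201 min.
Column-greedy (each machine in turn goes to its cheapest remaining job) gives 329 min, worse by 128.

Minimum total: 201 min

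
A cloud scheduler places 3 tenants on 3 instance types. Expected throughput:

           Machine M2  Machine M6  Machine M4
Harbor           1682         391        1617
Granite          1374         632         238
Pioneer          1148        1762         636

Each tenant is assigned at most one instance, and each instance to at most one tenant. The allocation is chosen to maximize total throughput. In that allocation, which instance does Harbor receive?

Treat this as an assignment problem: match each tenant to one instance.
Optimal: Harbor→Machine M4 (1617 ops/s), Granite→Machine M2 (1374 ops/s), Pioneer→Machine M6 (1762 ops/s) — total 1617+1374+1762 = 4753 ops/s.
Row-greedy (each tenant in turn takes its best remaining instance) gives 2950 ops/s, worse by 1803.
Harbor's own top instance is Machine M2 (1682 ops/s), but forcing Harbor→Machine M2 and reassigning the rest optimally gives only 3682 ops/s — worse by 1071.

Harbor receives Machine M4.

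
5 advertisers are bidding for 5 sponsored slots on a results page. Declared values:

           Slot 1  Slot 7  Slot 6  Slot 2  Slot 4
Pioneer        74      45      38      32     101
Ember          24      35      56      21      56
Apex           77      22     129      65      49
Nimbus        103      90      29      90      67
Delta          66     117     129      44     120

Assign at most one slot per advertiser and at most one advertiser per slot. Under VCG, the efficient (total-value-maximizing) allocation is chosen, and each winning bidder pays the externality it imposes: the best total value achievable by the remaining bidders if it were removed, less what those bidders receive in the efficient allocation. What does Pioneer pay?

Pioneer pays $35.

Efficient allocation: Pioneer→Slot 4 ($101), Ember→Slot 2 ($21), Apex→Slot 6 ($129), Nimbus→Slot 1 ($103), Delta→Slot 7 ($117); total welfare W = $471.
Pioneer receives Slot 4 at value $101, so the others get W − 101 = $370.
Without Pioneer: best allocation of the remaining 4 bidders over all 5 slots is Ember→Slot 4 ($56), Apex→Slot 6 ($129), Nimbus→Slot 1 ($103), Delta→Slot 7 ($117), total $405.
VCG payment = (others' best without Pioneer) − (others' welfare with Pioneer) = 405 − 370 = $35.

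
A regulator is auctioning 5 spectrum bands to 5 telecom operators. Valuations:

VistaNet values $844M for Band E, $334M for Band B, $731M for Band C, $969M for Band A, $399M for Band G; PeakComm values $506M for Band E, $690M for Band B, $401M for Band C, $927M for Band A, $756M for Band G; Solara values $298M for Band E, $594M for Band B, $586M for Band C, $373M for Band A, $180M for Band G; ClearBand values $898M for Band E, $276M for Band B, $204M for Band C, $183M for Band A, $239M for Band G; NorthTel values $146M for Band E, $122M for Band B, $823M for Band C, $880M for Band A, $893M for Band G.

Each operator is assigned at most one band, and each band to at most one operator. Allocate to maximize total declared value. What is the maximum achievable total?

Maximum total: $4043M

Optimal: VistaNet→Band C ($731M), PeakComm→Band A ($927M), Solara→Band B ($594M), ClearBand→Band E ($898M), NorthTel→Band G ($893M) — total 731+927+594+898+893 = $4043M.
Swapping Solara↔VistaNet (Solara→Band C $586M, VistaNet→Band B $334M) loses 405.
Checked against all permutations: $4043M is optimal.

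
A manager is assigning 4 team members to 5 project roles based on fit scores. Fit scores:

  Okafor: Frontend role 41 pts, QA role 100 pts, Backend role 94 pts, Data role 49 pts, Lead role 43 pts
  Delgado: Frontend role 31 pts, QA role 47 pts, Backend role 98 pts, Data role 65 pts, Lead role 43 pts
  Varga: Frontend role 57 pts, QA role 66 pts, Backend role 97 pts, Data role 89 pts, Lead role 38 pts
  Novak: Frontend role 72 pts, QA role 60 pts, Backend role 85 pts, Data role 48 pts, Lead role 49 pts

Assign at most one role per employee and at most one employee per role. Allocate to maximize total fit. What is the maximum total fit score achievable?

Maximum total: 359 pts

Optimal: Okafor→QA role (100 pts), Delgado→Backend role (98 pts), Varga→Data role (89 pts), Novak→Frontend role (72 pts) — total 100+98+89+72 = 359 pts.
Next-best assignment: Okafor→QA role, Delgado→Backend role, Varga→Data role, Novak→Lead role = 336 pts.
Every other assignment is strictly worse.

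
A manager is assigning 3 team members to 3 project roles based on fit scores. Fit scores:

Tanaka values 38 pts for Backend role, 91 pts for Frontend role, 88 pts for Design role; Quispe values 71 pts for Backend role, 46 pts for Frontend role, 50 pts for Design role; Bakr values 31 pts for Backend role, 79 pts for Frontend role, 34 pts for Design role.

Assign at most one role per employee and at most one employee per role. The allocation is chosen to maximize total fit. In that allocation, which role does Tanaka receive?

Tanaka receives Design role.

This is a one-to-one assignment (maximum-weight bipartite matching).
Optimal: Tanaka→Design role (88 pts), Quispe→Backend role (71 pts), Bakr→Frontend role (79 pts) — total 88+71+79 = 238 pts.
Row-greedy (each employee in turn takes its best remaining role) gives 196 pts, worse by 42.
Swapping Tanaka↔Bakr (Tanaka→Frontend role 91 pts, Bakr→Design role 34 pts) loses 42.
Tanaka's own top role is Frontend role (91 pts), but forcing Tanaka→Frontend role and reassigning the rest optimally gives only 196 pts — worse by 42.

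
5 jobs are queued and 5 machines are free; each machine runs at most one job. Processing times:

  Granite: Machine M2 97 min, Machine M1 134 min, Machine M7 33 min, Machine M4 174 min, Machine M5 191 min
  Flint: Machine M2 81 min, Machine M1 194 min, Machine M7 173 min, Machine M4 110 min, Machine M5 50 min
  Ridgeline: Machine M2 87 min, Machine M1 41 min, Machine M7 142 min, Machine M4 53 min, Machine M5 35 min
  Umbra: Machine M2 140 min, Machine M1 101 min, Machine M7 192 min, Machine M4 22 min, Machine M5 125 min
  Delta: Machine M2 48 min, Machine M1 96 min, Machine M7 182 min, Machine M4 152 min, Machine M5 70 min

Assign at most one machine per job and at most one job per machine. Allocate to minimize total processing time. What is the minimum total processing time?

Min total: 194 min

This is a one-to-one assignment (minimum-cost bipartite matching).
Optimal: Granite→Machine M7 (33 min), Flint→Machine M5 (50 min), Ridgeline→Machine M1 (41 min), Umbra→Machine M4 (22 min), Delta→Machine M2 (48 min) — total 33+50+41+22+48 = 194 min.
Min-entry greedy (repeatedly take the single cheapest remaining cell) gives 332 min, worse by 138.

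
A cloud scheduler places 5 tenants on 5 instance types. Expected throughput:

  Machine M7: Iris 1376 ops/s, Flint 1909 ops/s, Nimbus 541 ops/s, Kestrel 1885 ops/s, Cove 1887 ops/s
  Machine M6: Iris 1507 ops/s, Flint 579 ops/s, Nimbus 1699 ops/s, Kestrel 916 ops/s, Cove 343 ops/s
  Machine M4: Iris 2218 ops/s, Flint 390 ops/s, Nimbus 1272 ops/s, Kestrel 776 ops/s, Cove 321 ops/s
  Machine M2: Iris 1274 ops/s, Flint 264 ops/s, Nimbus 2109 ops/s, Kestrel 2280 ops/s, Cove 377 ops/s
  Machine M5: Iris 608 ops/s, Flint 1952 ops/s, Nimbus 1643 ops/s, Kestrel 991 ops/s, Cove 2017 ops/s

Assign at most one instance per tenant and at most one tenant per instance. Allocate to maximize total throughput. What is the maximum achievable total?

Maximum total: 10123 ops/s

This is a one-to-one assignment (maximum-weight bipartite matching).
Optimal: Iris→Machine M4 (2218 ops/s), Flint→Machine M7 (1909 ops/s), Nimbus→Machine M6 (1699 ops/s), Kestrel→Machine M2 (2280 ops/s), Cove→Machine M5 (2017 ops/s) — total 2218+1909+1699+2280+2017 = 10123 ops/s.
Row-greedy (each tenant in turn takes its best remaining instance) gives 8507 ops/s, worse by 1616.
Next-best assignment: Iris→Machine M4, Flint→Machine M5, Nimbus→Machine M6, Kestrel→Machine M2, Cove→Machine M7 = 10036 ops/s.
Every other assignment is strictly worse.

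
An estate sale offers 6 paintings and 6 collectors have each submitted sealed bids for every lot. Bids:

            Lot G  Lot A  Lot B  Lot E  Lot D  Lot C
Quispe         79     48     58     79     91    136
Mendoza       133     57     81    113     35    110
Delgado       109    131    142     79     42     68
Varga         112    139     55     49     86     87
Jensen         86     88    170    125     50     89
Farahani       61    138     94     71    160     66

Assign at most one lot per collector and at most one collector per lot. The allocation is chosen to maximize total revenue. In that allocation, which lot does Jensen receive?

Jensen receives Lot E.

This is a one-to-one assignment (maximum-weight bipartite matching).
Optimal: Quispe→Lot C ($136), Mendoza→Lot G ($133), Delgado→Lot B ($142), Varga→Lot A ($139), Jensen→Lot E ($125), Farahani→Lot D ($160) — total 136+133+142+139+125+160 = $835.
Max-entry greedy (repeatedly take the single best remaining cell) gives $817, worse by 18.
Next-best assignment: Quispe→Lot C, Mendoza→Lot E, Delgado→Lot G, Varga→Lot A, Jensen→Lot B, Farahani→Lot D = $827.
Swapping Mendoza↔Delgado (Mendoza→Lot B $81, Delgado→Lot G $109) loses 85.
Checked against all permutations: $835 is optimal.
Jensen's own top lot is Lot B ($170), but forcing Jensen→Lot B and reassigning the rest optimally gives only $827 — worse by 8.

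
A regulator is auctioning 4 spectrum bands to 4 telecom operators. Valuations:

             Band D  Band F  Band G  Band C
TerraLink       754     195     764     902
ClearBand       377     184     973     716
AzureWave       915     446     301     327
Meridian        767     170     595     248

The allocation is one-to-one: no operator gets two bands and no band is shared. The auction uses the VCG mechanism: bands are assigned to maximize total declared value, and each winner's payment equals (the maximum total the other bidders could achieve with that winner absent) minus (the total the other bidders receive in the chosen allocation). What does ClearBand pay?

ClearBand pays $297M.

Efficient allocation: TerraLink→Band C ($902M), ClearBand→Band G ($973M), AzureWave→Band F ($446M), Meridian→Band D ($767M); total welfare W = $3088M.
ClearBand receives Band G at value $973M, so the others get W − 973 = $2115M.
Without ClearBand: best allocation of the remaining 3 bidders over all 4 bands is TerraLink→Band C ($902M), AzureWave→Band D ($915M), Meridian→Band G ($595M), total $2412M.
VCG payment = (others' best without ClearBand) − (others' welfare with ClearBand) = 2412 − 2115 = $297M.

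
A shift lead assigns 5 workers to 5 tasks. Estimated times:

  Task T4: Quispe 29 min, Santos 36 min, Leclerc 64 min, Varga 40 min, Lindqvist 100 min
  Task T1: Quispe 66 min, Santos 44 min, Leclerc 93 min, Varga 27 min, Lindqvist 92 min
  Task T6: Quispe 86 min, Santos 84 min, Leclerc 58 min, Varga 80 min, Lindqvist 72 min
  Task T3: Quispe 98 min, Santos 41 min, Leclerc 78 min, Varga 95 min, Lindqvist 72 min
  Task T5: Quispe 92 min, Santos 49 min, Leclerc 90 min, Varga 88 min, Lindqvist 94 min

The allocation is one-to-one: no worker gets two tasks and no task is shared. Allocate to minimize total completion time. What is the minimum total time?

Optimal: Quispe→Task T4 (29 min), Santos→Task T5 (49 min), Leclerc→Task T6 (58 min), Varga→Task T1 (27 min), Lindqvist→Task T3 (72 min) — total 29+49+58+27+72 = 235 min.
Next-best assignment: Quispe→Task T4, Santos→Task T3, Leclerc→Task T6, Varga→Task T1, Lindqvist→Task T5 = 249 min.
Every other assignment is strictly worse.

Min total: 235 min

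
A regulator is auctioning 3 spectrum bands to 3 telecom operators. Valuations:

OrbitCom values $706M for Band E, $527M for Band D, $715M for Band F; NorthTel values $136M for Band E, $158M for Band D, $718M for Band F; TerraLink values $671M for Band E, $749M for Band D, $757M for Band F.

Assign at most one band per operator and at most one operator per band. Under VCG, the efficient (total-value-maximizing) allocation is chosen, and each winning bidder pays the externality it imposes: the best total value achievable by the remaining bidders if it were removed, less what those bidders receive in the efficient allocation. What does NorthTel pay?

Efficient allocation: OrbitCom→Band E ($706M), NorthTel→Band F ($718M), TerraLink→Band D ($749M); total welfare W = $2173M.
NorthTel receives Band F at value $718M, so the others get W − 718 = $1455M.
Without NorthTel: best allocation of the remaining 2 bidders over all 3 bands is OrbitCom→Band F ($715M), TerraLink→Band D ($749M), total $1464M.
VCG payment = (others' best without NorthTel) − (others' welfare with NorthTel) = 1464 − 1455 = $9M.

NorthTel pays $9M.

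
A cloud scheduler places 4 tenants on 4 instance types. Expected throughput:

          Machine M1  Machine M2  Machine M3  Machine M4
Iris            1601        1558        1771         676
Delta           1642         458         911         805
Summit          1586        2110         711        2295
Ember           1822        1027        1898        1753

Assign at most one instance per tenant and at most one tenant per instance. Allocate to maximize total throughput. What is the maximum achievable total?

Maximum total: 7393 ops/s

Optimal: Iris→Machine M2 (1558 ops/s), Delta→Machine M1 (1642 ops/s), Summit→Machine M4 (2295 ops/s), Ember→Machine M3 (1898 ops/s) — total 1558+1642+2295+1898 = 7393 ops/s.
Next-best assignment: Iris→Machine M3, Delta→Machine M1, Summit→Machine M2, Ember→Machine M4 = 7276 ops/s.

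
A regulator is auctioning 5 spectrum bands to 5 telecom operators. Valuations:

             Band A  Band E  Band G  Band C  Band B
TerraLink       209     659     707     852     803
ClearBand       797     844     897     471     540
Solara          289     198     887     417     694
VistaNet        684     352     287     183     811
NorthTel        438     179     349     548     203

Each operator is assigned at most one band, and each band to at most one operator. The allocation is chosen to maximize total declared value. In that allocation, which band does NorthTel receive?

Optimal: TerraLink→Band C ($852M), ClearBand→Band E ($844M), Solara→Band G ($887M), VistaNet→Band B ($811M), NorthTel→Band A ($438M) — total 852+844+887+811+438 = $3832M.
Column-greedy (each band in turn goes to its best remaining operator) gives $3702M, worse by 130.
Checked against all permutations: $3832M is optimal.
NorthTel's own top band is Band C ($548M), but forcing NorthTel→Band C and reassigning the rest optimally gives only $3766M — worse by 66.

NorthTel receives Band A.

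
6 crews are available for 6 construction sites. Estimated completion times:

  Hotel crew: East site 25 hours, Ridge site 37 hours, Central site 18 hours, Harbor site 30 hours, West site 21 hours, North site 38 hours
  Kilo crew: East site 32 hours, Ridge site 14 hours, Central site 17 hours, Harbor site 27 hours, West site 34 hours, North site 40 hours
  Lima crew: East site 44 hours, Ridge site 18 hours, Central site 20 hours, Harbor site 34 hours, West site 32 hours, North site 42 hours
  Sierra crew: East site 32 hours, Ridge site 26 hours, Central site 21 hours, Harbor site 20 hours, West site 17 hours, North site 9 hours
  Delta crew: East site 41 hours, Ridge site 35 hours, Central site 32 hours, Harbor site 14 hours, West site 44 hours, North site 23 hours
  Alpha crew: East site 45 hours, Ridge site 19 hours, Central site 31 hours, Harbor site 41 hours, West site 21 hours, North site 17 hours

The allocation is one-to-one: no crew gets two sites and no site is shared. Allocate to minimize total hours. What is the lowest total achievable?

Min total: 103 hours

This is a one-to-one assignment (minimum-cost bipartite matching).
Optimal: Hotel crew→East site (25 hours), Kilo crew→Ridge site (14 hours), Lima crew→Central site (20 hours), Sierra crew→North site (9 hours), Delta crew→Harbor site (14 hours), Alpha crew→West site (21 hours) — total 25+14+20+9+14+21 = 103 hours.
Swapping Hotel crew↔Delta crew (Hotel crew→Harbor site 30 hours, Delta crew→East site 41 hours) adds 32.
Every other assignment is strictly worse.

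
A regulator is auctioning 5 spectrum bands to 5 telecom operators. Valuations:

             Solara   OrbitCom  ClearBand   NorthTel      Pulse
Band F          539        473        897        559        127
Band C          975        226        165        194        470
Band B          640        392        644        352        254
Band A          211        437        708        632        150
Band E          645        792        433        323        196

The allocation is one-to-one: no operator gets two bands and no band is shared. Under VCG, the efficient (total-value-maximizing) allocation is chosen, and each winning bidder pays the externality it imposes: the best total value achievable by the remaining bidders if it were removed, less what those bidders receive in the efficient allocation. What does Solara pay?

Efficient allocation: Solara→Band C ($975M), OrbitCom→Band E ($792M), ClearBand→Band F ($897M), NorthTel→Band A ($632M), Pulse→Band B ($254M); total welfare W = $3550M.
Solara receives Band C at value $975M, so the others get W − 975 = $2575M.
Without Solara: best allocation of the remaining 4 bidders over all 5 bands is OrbitCom→Band E ($792M), ClearBand→Band F ($897M), NorthTel→Band A ($632M), Pulse→Band C ($470M), total $2791M.
VCG payment = (others' best without Solara) − (others' welfare with Solara) = 2791 − 2575 = $216M.

Solara pays $216M.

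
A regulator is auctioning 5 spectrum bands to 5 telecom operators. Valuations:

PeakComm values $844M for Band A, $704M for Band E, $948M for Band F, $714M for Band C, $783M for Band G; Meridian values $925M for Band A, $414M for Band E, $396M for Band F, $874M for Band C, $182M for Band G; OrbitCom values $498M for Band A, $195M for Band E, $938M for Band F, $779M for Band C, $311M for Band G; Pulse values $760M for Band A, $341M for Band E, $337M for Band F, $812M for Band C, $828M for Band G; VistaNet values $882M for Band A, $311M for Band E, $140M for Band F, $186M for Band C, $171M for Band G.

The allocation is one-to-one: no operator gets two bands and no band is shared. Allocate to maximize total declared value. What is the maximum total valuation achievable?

Max total: $4226M

Optimal: PeakComm→Band E ($704M), Meridian→Band C ($874M), OrbitCom→Band F ($938M), Pulse→Band G ($828M), VistaNet→Band A ($882M) — total 704+874+938+828+882 = $4226M.
Column-greedy (each band in turn goes to its best remaining operator) gives $3550M, worse by 676.
Swapping Meridian↔PeakComm (Meridian→Band E $414M, PeakComm→Band C $714M) loses 450.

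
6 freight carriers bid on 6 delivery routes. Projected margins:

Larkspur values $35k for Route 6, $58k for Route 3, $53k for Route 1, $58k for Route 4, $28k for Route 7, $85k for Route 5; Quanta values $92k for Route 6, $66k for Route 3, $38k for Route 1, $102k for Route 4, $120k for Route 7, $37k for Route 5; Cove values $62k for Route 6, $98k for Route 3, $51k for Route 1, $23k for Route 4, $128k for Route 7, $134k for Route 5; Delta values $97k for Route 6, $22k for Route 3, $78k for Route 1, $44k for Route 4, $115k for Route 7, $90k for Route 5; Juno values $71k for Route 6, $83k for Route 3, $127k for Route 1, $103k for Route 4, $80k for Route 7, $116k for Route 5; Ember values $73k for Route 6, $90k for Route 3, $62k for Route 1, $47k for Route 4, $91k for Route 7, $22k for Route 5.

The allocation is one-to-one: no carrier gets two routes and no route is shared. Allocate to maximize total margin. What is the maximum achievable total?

Treat this as an assignment problem: match each carrier to one route.
Optimal: Larkspur→Route 5 ($85k), Quanta→Route 4 ($102k), Cove→Route 7 ($128k), Delta→Route 6 ($97k), Juno→Route 1 ($127k), Ember→Route 3 ($90k) — total 85+102+128+97+127+90 = $629k.
Column-greedy (each route in turn goes to its best remaining carrier) gives $600k, worse by 29.
Next-best assignment: Larkspur→Route 4, Quanta→Route 7, Cove→Route 5, Delta→Route 6, Juno→Route 1, Ember→Route 3 = $626k.
Checked against all permutations: $629k is optimal.

Maximum total: $629k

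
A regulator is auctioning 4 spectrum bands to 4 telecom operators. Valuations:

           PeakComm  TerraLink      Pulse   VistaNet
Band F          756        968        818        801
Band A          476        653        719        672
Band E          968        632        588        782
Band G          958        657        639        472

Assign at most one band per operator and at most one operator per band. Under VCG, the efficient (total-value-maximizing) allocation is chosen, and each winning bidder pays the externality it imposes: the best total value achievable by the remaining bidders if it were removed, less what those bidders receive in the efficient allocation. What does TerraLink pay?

TerraLink pays $99M.

Efficient allocation: PeakComm→Band G ($958M), TerraLink→Band F ($968M), Pulse→Band A ($719M), VistaNet→Band E ($782M); total welfare W = $3427M.
TerraLink receives Band F at value $968M, so the others get W − 968 = $2459M.
Without TerraLink: best allocation of the remaining 3 bidders over all 4 bands is PeakComm→Band G ($958M), Pulse→Band F ($818M), VistaNet→Band E ($782M), total $2558M.
VCG payment = (others' best without TerraLink) − (others' welfare with TerraLink) = 2558 − 2459 = $99M.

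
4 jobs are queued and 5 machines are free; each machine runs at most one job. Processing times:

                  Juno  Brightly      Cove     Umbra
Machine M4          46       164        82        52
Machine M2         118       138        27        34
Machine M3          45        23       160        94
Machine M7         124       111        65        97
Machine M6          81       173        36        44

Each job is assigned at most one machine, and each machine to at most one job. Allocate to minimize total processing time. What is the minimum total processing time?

Minimum total: 139 min

This is the linear assignment problem.
Optimal: Juno→Machine M4 (46 min), Brightly→Machine M3 (23 min), Cove→Machine M6 (36 min), Umbra→Machine M2 (34 min) — total 46+23+36+34 = 139 min.
Next-best assignment: Juno→Machine M4, Brightly→Machine M3, Cove→Machine M2, Umbra→Machine M6 = 140 min.
Every other assignment is strictly worse.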